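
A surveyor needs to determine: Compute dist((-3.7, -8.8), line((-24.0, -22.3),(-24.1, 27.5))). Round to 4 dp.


|cross product| = 1012.29
|line direction| = sqrt(2480.05) = 49.8001
Distance = 1012.29/sqrt(2480.05) = 20.3271

20.3271


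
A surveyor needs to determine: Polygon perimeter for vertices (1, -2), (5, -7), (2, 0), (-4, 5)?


Sides: (1, -2)->(5, -7): sqrt(41) = 6.403124, (5, -7)->(2, 0): sqrt(58) = 7.615773, (2, 0)->(-4, 5): sqrt(61) = 7.81025, (-4, 5)->(1, -2): sqrt(74) = 8.602325
Sum = 30.431472
Perimeter = 30.4315

30.4315


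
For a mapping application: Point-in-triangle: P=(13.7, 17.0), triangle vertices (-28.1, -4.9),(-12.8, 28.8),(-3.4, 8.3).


Cross products: AB x AP = -1073.59, BC x BP = 432.33, CA x CP = 10.83
All same sign? no

No, outside


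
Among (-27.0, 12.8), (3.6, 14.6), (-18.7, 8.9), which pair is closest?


d(P0,P1) = 30.6529, d(P0,P2) = 9.1706, d(P1,P2) = 23.017
Closest: P0 and P2

Closest pair: (-27.0, 12.8) and (-18.7, 8.9), distance = 9.1706


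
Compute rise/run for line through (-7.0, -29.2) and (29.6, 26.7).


slope = (y2-y1)/(x2-x1) = (26.7-(-29.2))/(29.6-(-7)) = 55.9/36.6 = 1.5273

1.5273


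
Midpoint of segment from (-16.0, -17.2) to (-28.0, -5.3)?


M = (((-16)+(-28))/2, ((-17.2)+(-5.3))/2)
= (-22, -11.25)

(-22, -11.25)


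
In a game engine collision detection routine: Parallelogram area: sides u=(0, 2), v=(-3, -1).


|u x v| = |0*(-1) - 2*(-3)|
= |0 - (-6)| = 6

6


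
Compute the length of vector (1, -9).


|u| = sqrt(1^2 + (-9)^2) = sqrt(82) = 9.0554

9.0554


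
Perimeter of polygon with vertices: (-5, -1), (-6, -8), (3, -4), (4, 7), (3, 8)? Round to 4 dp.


Sides: (-5, -1)->(-6, -8): sqrt(50) = 7.071068, (-6, -8)->(3, -4): sqrt(97) = 9.848858, (3, -4)->(4, 7): sqrt(122) = 11.045361, (4, 7)->(3, 8): sqrt(2) = 1.414214, (3, 8)->(-5, -1): sqrt(145) = 12.041595
Sum = 41.421096
Perimeter = 41.4211

41.4211


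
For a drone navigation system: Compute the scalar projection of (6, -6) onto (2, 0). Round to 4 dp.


u.v = 12, |v| = sqrt(4) = 2
Scalar projection = u.v / |v| = 12 / sqrt(4) = 6

6


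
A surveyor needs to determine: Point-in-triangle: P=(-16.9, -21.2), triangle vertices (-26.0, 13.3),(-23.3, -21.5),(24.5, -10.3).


Cross products: AB x AP = 223.53, BC x BP = -57.34, CA x CP = 1527.49
All same sign? no

No, outside


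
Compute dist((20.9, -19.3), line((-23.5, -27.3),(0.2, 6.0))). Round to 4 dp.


|cross product| = 1288.92
|line direction| = sqrt(1670.58) = 40.8727
Distance = 1288.92/sqrt(1670.58) = 31.535

31.535


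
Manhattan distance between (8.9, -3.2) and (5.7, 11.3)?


|8.9-5.7| + |(-3.2)-11.3| = 3.2 + 14.5 = 17.7

17.7


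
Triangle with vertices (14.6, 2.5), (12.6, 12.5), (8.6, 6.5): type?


Side lengths squared: AB^2=104, BC^2=52, CA^2=52
Sorted: [52, 52, 104]
By sides: Isosceles, By angles: Right

Isosceles, Right


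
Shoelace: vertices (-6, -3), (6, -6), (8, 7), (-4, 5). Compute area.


Shoelace sum: ((-6)*(-6) - 6*(-3)) + (6*7 - 8*(-6)) + (8*5 - (-4)*7) + ((-4)*(-3) - (-6)*5)
= 254
Area = |254|/2 = 127

127


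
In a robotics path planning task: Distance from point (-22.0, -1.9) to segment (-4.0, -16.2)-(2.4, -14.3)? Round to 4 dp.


Project P onto AB: t = 0 (clamped to [0,1])
Closest point on segment: (-4, -16.2)
Distance: 22.9889

22.9889


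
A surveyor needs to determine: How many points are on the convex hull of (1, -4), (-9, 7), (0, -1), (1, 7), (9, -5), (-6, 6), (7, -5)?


Convex hull vertices (CCW): (-9, 7), (1, -4), (7, -5), (9, -5), (1, 7)
Count = 5

5


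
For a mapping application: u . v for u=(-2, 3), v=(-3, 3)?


u . v = u_x*v_x + u_y*v_y = (-2)*(-3) + 3*3
= 6 + 9 = 15

15


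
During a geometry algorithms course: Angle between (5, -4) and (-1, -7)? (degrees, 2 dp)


u.v = 23, |u| = sqrt(41) = 6.4031, |v| = sqrt(50) = 7.0711
cos(theta) = u.v/(|u||v|) = 23/sqrt(2050) = 0.507985
theta = acos(0.507985) = 59.47 degrees

59.47 degrees


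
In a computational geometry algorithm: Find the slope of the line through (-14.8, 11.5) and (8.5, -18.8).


slope = (y2-y1)/(x2-x1) = ((-18.8)-11.5)/(8.5-(-14.8)) = (-30.3)/23.3 = -1.3004

-1.3004


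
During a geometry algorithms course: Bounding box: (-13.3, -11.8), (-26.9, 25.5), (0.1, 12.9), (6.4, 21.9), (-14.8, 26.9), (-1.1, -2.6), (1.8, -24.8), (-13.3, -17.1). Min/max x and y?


x range: [-26.9, 6.4]
y range: [-24.8, 26.9]
Bounding box: (-26.9,-24.8) to (6.4,26.9)

(-26.9,-24.8) to (6.4,26.9)


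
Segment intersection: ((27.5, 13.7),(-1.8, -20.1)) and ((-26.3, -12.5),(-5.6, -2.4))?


Cross products: d1=-1.04, d2=-404.77, d3=-1050.78, d4=-647.05
d1*d2 < 0 and d3*d4 < 0? no

No, they don't intersect


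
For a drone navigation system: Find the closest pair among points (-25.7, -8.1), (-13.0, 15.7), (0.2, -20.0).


d(P0,P1) = 26.9765, d(P0,P2) = 28.503, d(P1,P2) = 38.0622
Closest: P0 and P1

Closest pair: (-25.7, -8.1) and (-13.0, 15.7), distance = 26.9765


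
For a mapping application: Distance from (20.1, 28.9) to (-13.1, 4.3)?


dx=-33.2, dy=-24.6
d^2 = (-33.2)^2 + (-24.6)^2 = 1707.4
d = sqrt(1707.4) = 41.3207

41.3207


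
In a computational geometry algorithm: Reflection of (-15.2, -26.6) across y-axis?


Reflection over y-axis: (x,y) -> (-x,y)
(-15.2, -26.6) -> (15.2, -26.6)

(15.2, -26.6)


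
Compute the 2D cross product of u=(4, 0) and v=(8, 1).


u x v = u_x*v_y - u_y*v_x = 4*1 - 0*8
= 4 - 0 = 4

4


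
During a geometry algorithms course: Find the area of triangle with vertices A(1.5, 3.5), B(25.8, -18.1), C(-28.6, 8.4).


Area = |x_A(y_B-y_C) + x_B(y_C-y_A) + x_C(y_A-y_B)|/2
= |(-39.75) + 126.42 + (-617.76)|/2
= 531.09/2 = 265.545

265.545


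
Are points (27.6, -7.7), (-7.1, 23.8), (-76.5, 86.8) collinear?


Cross product: ((-7.1)-27.6)*(86.8-(-7.7)) - (23.8-(-7.7))*((-76.5)-27.6)
= 0

Yes, collinear


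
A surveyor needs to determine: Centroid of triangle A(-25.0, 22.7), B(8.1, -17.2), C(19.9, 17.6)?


Centroid = ((x_A+x_B+x_C)/3, (y_A+y_B+y_C)/3)
= (((-25)+8.1+19.9)/3, (22.7+(-17.2)+17.6)/3)
= (1, 7.7)

(1, 7.7)


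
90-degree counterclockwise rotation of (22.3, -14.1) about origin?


90° CCW: (x,y) -> (-y, x)
(22.3,-14.1) -> (14.1, 22.3)

(14.1, 22.3)


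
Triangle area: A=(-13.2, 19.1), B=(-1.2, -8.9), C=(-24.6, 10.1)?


Area = |x_A(y_B-y_C) + x_B(y_C-y_A) + x_C(y_A-y_B)|/2
= |250.8 + 10.8 + (-688.8)|/2
= 427.2/2 = 213.6

213.6


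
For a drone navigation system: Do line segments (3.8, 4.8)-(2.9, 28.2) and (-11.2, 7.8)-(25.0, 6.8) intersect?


Cross products: d1=-93.6, d2=752.58, d3=348.3, d4=-497.88
d1*d2 < 0 and d3*d4 < 0? yes

Yes, they intersect


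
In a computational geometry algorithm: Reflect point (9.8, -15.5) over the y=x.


Reflection over y=x: (x,y) -> (y,x)
(9.8, -15.5) -> (-15.5, 9.8)

(-15.5, 9.8)


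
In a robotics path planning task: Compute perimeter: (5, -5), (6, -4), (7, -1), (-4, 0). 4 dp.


Sides: (5, -5)->(6, -4): sqrt(2) = 1.414214, (6, -4)->(7, -1): sqrt(10) = 3.162278, (7, -1)->(-4, 0): sqrt(122) = 11.045361, (-4, 0)->(5, -5): sqrt(106) = 10.29563
Sum = 25.917483
Perimeter = 25.9175

25.9175


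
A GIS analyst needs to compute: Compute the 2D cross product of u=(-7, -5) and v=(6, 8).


u x v = u_x*v_y - u_y*v_x = (-7)*8 - (-5)*6
= (-56) - (-30) = -26

-26


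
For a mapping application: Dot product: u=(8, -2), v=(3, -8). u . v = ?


u . v = u_x*v_x + u_y*v_y = 8*3 + (-2)*(-8)
= 24 + 16 = 40

40


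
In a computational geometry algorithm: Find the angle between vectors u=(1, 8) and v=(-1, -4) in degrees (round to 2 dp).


u.v = -33, |u| = sqrt(65) = 8.0623, |v| = sqrt(17) = 4.1231
cos(theta) = u.v/(|u||v|) = -33/sqrt(1105) = -0.992734
theta = acos(-0.992734) = 173.09 degrees

173.09 degrees


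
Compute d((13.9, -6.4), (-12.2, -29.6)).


dx=-26.1, dy=-23.2
d^2 = (-26.1)^2 + (-23.2)^2 = 1219.45
d = sqrt(1219.45) = 34.9206

34.9206


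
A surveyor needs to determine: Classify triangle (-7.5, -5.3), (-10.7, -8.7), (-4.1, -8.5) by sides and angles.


Side lengths squared: AB^2=21.8, BC^2=43.6, CA^2=21.8
Sorted: [21.8, 21.8, 43.6]
By sides: Isosceles, By angles: Right

Isosceles, Right


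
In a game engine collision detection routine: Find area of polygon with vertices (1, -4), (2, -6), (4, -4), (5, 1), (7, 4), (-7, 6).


Shoelace sum: (1*(-6) - 2*(-4)) + (2*(-4) - 4*(-6)) + (4*1 - 5*(-4)) + (5*4 - 7*1) + (7*6 - (-7)*4) + ((-7)*(-4) - 1*6)
= 147
Area = |147|/2 = 73.5

73.5


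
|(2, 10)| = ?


|u| = sqrt(2^2 + 10^2) = sqrt(104) = 10.198

10.198


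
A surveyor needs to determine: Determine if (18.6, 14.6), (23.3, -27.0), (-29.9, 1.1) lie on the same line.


Cross product: (23.3-18.6)*(1.1-14.6) - ((-27)-14.6)*((-29.9)-18.6)
= -2081.05

No, not collinear


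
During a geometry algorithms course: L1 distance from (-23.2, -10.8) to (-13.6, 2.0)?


|(-23.2)-(-13.6)| + |(-10.8)-2| = 9.6 + 12.8 = 22.4

22.4


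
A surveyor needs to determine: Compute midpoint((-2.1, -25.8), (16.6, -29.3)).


M = (((-2.1)+16.6)/2, ((-25.8)+(-29.3))/2)
= (7.25, -27.55)

(7.25, -27.55)


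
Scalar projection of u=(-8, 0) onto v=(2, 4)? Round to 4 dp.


u.v = -16, |v| = sqrt(20) = 4.4721
Scalar projection = u.v / |v| = -16 / sqrt(20) = -3.5777

-3.5777


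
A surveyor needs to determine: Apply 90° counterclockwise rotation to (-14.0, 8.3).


90° CCW: (x,y) -> (-y, x)
(-14,8.3) -> (-8.3, -14)

(-8.3, -14)


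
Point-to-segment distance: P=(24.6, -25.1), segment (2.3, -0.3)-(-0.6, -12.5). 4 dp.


Project P onto AB: t = 1 (clamped to [0,1])
Closest point on segment: (-0.6, -12.5)
Distance: 28.1745

28.1745


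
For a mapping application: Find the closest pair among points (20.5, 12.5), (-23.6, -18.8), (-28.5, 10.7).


d(P0,P1) = 54.0786, d(P0,P2) = 49.0331, d(P1,P2) = 29.9042
Closest: P1 and P2

Closest pair: (-23.6, -18.8) and (-28.5, 10.7), distance = 29.9042


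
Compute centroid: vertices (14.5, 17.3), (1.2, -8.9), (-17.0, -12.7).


Centroid = ((x_A+x_B+x_C)/3, (y_A+y_B+y_C)/3)
= ((14.5+1.2+(-17))/3, (17.3+(-8.9)+(-12.7))/3)
= (-0.4333, -1.4333)

(-0.4333, -1.4333)


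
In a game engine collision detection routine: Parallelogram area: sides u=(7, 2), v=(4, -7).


|u x v| = |7*(-7) - 2*4|
= |(-49) - 8| = 57

57


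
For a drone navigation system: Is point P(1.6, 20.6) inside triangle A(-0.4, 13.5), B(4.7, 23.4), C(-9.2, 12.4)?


Cross products: AB x AP = 16.41, BC x BP = 4.82, CA x CP = 60.28
All same sign? yes

Yes, inside


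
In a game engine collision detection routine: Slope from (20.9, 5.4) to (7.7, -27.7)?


slope = (y2-y1)/(x2-x1) = ((-27.7)-5.4)/(7.7-20.9) = (-33.1)/(-13.2) = 2.5076

2.5076


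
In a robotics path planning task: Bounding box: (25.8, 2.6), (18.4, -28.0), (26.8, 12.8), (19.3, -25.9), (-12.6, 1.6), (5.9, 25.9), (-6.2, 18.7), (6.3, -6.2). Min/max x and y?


x range: [-12.6, 26.8]
y range: [-28, 25.9]
Bounding box: (-12.6,-28) to (26.8,25.9)

(-12.6,-28) to (26.8,25.9)


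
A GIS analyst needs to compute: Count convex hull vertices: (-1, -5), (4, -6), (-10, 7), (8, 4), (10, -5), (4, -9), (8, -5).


Convex hull vertices (CCW): (-10, 7), (-1, -5), (4, -9), (10, -5), (8, 4)
Count = 5

5


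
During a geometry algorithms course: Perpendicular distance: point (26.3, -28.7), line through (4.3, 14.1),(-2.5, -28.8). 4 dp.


|cross product| = 1234.84
|line direction| = sqrt(1886.65) = 43.4356
Distance = 1234.84/sqrt(1886.65) = 28.4292

28.4292


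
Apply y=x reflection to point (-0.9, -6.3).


Reflection over y=x: (x,y) -> (y,x)
(-0.9, -6.3) -> (-6.3, -0.9)

(-6.3, -0.9)


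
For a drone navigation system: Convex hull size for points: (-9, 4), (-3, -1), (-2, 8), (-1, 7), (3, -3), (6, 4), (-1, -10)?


Convex hull vertices (CCW): (-9, 4), (-1, -10), (3, -3), (6, 4), (-2, 8)
Count = 5

5


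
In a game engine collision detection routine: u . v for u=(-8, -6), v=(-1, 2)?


u . v = u_x*v_x + u_y*v_y = (-8)*(-1) + (-6)*2
= 8 + (-12) = -4

-4


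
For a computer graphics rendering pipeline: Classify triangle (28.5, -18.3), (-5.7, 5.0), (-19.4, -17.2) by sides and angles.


Side lengths squared: AB^2=1712.53, BC^2=680.53, CA^2=2295.62
Sorted: [680.53, 1712.53, 2295.62]
By sides: Scalene, By angles: Acute

Scalene, Acute


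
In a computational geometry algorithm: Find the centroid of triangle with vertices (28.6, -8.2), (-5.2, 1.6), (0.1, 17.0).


Centroid = ((x_A+x_B+x_C)/3, (y_A+y_B+y_C)/3)
= ((28.6+(-5.2)+0.1)/3, ((-8.2)+1.6+17)/3)
= (7.8333, 3.4667)

(7.8333, 3.4667)


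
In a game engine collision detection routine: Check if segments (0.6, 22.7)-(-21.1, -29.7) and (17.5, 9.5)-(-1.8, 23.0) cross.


Cross products: d1=-26.61, d2=1277.66, d3=1172, d4=-132.27
d1*d2 < 0 and d3*d4 < 0? yes

Yes, they intersect


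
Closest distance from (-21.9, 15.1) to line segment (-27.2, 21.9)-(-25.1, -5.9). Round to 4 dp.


Project P onto AB: t = 0.2575 (clamped to [0,1])
Closest point on segment: (-26.6592, 14.7405)
Distance: 4.7727

4.7727


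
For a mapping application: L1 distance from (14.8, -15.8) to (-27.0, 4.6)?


|14.8-(-27)| + |(-15.8)-4.6| = 41.8 + 20.4 = 62.2

62.2


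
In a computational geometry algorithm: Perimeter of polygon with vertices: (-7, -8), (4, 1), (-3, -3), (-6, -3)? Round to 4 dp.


Sides: (-7, -8)->(4, 1): sqrt(202) = 14.21267, (4, 1)->(-3, -3): sqrt(65) = 8.062258, (-3, -3)->(-6, -3): sqrt(9) = 3, (-6, -3)->(-7, -8): sqrt(26) = 5.09902
Sum = 30.373948
Perimeter = 30.3739

30.3739


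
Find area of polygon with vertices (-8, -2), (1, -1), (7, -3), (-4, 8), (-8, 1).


Shoelace sum: ((-8)*(-1) - 1*(-2)) + (1*(-3) - 7*(-1)) + (7*8 - (-4)*(-3)) + ((-4)*1 - (-8)*8) + ((-8)*(-2) - (-8)*1)
= 142
Area = |142|/2 = 71

71


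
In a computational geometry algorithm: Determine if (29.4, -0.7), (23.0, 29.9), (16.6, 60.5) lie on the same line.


Cross product: (23-29.4)*(60.5-(-0.7)) - (29.9-(-0.7))*(16.6-29.4)
= 0

Yes, collinear


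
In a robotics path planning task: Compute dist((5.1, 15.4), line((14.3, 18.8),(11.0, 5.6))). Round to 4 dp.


|cross product| = 110.22
|line direction| = sqrt(185.13) = 13.6062
Distance = 110.22/sqrt(185.13) = 8.1007

8.1007


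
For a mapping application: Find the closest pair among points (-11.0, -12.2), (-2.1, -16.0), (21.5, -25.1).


d(P0,P1) = 9.6773, d(P0,P2) = 34.9666, d(P1,P2) = 25.2937
Closest: P0 and P1

Closest pair: (-11.0, -12.2) and (-2.1, -16.0), distance = 9.6773


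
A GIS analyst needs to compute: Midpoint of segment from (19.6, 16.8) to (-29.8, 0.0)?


M = ((19.6+(-29.8))/2, (16.8+0)/2)
= (-5.1, 8.4)

(-5.1, 8.4)


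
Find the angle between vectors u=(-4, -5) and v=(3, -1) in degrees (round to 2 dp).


u.v = -7, |u| = sqrt(41) = 6.4031, |v| = sqrt(10) = 3.1623
cos(theta) = u.v/(|u||v|) = -7/sqrt(410) = -0.345705
theta = acos(-0.345705) = 110.22 degrees

110.22 degrees


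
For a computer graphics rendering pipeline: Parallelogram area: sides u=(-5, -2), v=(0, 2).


|u x v| = |(-5)*2 - (-2)*0|
= |(-10) - 0| = 10

10


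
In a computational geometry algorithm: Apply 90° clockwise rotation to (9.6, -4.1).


90° CW: (x,y) -> (y, -x)
(9.6,-4.1) -> (-4.1, -9.6)

(-4.1, -9.6)


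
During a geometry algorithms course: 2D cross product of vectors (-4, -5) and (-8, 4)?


u x v = u_x*v_y - u_y*v_x = (-4)*4 - (-5)*(-8)
= (-16) - 40 = -56

-56


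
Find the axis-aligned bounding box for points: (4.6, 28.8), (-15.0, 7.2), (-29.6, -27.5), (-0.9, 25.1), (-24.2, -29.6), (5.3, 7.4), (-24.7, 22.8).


x range: [-29.6, 5.3]
y range: [-29.6, 28.8]
Bounding box: (-29.6,-29.6) to (5.3,28.8)

(-29.6,-29.6) to (5.3,28.8)


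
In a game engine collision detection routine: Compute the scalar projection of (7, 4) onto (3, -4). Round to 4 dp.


u.v = 5, |v| = sqrt(25) = 5
Scalar projection = u.v / |v| = 5 / sqrt(25) = 1

1


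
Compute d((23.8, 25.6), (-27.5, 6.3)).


dx=-51.3, dy=-19.3
d^2 = (-51.3)^2 + (-19.3)^2 = 3004.18
d = sqrt(3004.18) = 54.8104

54.8104


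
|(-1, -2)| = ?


|u| = sqrt((-1)^2 + (-2)^2) = sqrt(5) = 2.2361

2.2361


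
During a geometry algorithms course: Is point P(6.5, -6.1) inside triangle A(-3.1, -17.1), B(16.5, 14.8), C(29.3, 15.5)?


Cross products: AB x AP = -90.64, BC x BP = -260.52, CA x CP = -43.44
All same sign? yes

Yes, inside


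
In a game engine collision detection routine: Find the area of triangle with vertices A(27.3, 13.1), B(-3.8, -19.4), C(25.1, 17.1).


Area = |x_A(y_B-y_C) + x_B(y_C-y_A) + x_C(y_A-y_B)|/2
= |(-996.45) + (-15.2) + 815.75|/2
= 195.9/2 = 97.95

97.95


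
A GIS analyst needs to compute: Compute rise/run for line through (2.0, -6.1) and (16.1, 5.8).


slope = (y2-y1)/(x2-x1) = (5.8-(-6.1))/(16.1-2) = 11.9/14.1 = 0.844

0.844


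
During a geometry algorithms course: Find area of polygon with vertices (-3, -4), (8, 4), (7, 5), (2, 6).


Shoelace sum: ((-3)*4 - 8*(-4)) + (8*5 - 7*4) + (7*6 - 2*5) + (2*(-4) - (-3)*6)
= 74
Area = |74|/2 = 37

37


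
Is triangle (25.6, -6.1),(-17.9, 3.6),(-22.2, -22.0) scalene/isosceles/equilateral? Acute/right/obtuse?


Side lengths squared: AB^2=1986.34, BC^2=673.85, CA^2=2537.65
Sorted: [673.85, 1986.34, 2537.65]
By sides: Scalene, By angles: Acute

Scalene, Acute


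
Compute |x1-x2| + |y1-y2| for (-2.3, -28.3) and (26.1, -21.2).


|(-2.3)-26.1| + |(-28.3)-(-21.2)| = 28.4 + 7.1 = 35.5

35.5


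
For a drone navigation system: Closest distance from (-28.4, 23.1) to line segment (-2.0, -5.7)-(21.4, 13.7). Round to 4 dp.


Project P onto AB: t = 0 (clamped to [0,1])
Closest point on segment: (-2, -5.7)
Distance: 39.0692

39.0692


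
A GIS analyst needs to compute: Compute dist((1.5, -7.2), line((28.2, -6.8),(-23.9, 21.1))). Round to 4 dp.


|cross product| = 765.77
|line direction| = sqrt(3492.82) = 59.1001
Distance = 765.77/sqrt(3492.82) = 12.9572

12.9572


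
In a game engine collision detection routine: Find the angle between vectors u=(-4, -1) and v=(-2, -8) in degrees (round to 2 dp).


u.v = 16, |u| = sqrt(17) = 4.1231, |v| = sqrt(68) = 8.2462
cos(theta) = u.v/(|u||v|) = 16/sqrt(1156) = 0.470588
theta = acos(0.470588) = 61.93 degrees

61.93 degrees


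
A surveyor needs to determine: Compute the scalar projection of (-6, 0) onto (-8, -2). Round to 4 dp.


u.v = 48, |v| = sqrt(68) = 8.2462
Scalar projection = u.v / |v| = 48 / sqrt(68) = 5.8209

5.8209


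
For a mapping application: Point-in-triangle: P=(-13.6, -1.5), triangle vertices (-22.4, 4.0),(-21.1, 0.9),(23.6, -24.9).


Cross products: AB x AP = 20.13, BC x BP = 86.22, CA x CP = -1.32
All same sign? no

No, outside


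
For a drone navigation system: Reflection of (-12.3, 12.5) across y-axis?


Reflection over y-axis: (x,y) -> (-x,y)
(-12.3, 12.5) -> (12.3, 12.5)

(12.3, 12.5)


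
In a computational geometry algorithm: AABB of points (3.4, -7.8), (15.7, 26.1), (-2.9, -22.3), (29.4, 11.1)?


x range: [-2.9, 29.4]
y range: [-22.3, 26.1]
Bounding box: (-2.9,-22.3) to (29.4,26.1)

(-2.9,-22.3) to (29.4,26.1)


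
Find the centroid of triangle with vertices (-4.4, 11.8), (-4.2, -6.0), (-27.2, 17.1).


Centroid = ((x_A+x_B+x_C)/3, (y_A+y_B+y_C)/3)
= (((-4.4)+(-4.2)+(-27.2))/3, (11.8+(-6)+17.1)/3)
= (-11.9333, 7.6333)

(-11.9333, 7.6333)


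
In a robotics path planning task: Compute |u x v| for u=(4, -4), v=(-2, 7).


|u x v| = |4*7 - (-4)*(-2)|
= |28 - 8| = 20

20


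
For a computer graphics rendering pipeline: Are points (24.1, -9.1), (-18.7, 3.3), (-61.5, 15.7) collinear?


Cross product: ((-18.7)-24.1)*(15.7-(-9.1)) - (3.3-(-9.1))*((-61.5)-24.1)
= 0

Yes, collinear


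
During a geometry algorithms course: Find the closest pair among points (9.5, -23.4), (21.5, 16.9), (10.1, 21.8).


d(P0,P1) = 42.0487, d(P0,P2) = 45.204, d(P1,P2) = 12.4085
Closest: P1 and P2

Closest pair: (21.5, 16.9) and (10.1, 21.8), distance = 12.4085


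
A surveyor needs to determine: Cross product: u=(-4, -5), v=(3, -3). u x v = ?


u x v = u_x*v_y - u_y*v_x = (-4)*(-3) - (-5)*3
= 12 - (-15) = 27

27


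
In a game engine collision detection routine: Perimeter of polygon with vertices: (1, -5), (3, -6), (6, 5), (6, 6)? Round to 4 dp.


Sides: (1, -5)->(3, -6): sqrt(5) = 2.236068, (3, -6)->(6, 5): sqrt(130) = 11.401754, (6, 5)->(6, 6): sqrt(1) = 1, (6, 6)->(1, -5): sqrt(146) = 12.083046
Sum = 26.720868
Perimeter = 26.7209

26.7209


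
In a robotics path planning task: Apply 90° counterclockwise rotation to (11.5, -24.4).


90° CCW: (x,y) -> (-y, x)
(11.5,-24.4) -> (24.4, 11.5)

(24.4, 11.5)


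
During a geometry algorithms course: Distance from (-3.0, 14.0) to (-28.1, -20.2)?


dx=-25.1, dy=-34.2
d^2 = (-25.1)^2 + (-34.2)^2 = 1799.65
d = sqrt(1799.65) = 42.4223

42.4223


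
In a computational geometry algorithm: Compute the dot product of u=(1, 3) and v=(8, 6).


u . v = u_x*v_x + u_y*v_y = 1*8 + 3*6
= 8 + 18 = 26

26


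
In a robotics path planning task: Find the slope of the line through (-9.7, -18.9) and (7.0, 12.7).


slope = (y2-y1)/(x2-x1) = (12.7-(-18.9))/(7-(-9.7)) = 31.6/16.7 = 1.8922

1.8922


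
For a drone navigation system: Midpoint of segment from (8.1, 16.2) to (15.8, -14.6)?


M = ((8.1+15.8)/2, (16.2+(-14.6))/2)
= (11.95, 0.8)

(11.95, 0.8)


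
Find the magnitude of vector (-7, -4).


|u| = sqrt((-7)^2 + (-4)^2) = sqrt(65) = 8.0623

8.0623


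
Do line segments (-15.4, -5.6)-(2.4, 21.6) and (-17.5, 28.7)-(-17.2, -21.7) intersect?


Cross products: d1=95.55, d2=1000.83, d3=667.66, d4=-237.62
d1*d2 < 0 and d3*d4 < 0? no

No, they don't intersect


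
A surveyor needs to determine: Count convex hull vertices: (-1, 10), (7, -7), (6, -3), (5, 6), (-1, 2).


Convex hull vertices (CCW): (-1, 2), (7, -7), (5, 6), (-1, 10)
Count = 4

4


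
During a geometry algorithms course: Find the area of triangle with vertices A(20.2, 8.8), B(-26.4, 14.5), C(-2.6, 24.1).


Area = |x_A(y_B-y_C) + x_B(y_C-y_A) + x_C(y_A-y_B)|/2
= |(-193.92) + (-403.92) + 14.82|/2
= 583.02/2 = 291.51

291.51


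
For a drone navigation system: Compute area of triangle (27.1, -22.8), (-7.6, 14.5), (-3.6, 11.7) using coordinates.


Area = |x_A(y_B-y_C) + x_B(y_C-y_A) + x_C(y_A-y_B)|/2
= |75.88 + (-262.2) + 134.28|/2
= 52.04/2 = 26.02

26.02


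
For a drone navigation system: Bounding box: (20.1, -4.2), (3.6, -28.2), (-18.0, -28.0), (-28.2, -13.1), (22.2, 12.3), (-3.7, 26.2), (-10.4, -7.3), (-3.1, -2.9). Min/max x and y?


x range: [-28.2, 22.2]
y range: [-28.2, 26.2]
Bounding box: (-28.2,-28.2) to (22.2,26.2)

(-28.2,-28.2) to (22.2,26.2)


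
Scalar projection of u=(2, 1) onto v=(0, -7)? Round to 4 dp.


u.v = -7, |v| = sqrt(49) = 7
Scalar projection = u.v / |v| = -7 / sqrt(49) = -1

-1


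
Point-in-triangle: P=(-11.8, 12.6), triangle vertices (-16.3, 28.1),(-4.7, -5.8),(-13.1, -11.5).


Cross products: AB x AP = -27.25, BC x BP = -195.03, CA x CP = -128.6
All same sign? yes

Yes, inside


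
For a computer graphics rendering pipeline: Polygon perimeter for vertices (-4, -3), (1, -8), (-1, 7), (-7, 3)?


Sides: (-4, -3)->(1, -8): sqrt(50) = 7.071068, (1, -8)->(-1, 7): sqrt(229) = 15.132746, (-1, 7)->(-7, 3): sqrt(52) = 7.211103, (-7, 3)->(-4, -3): sqrt(45) = 6.708204
Sum = 36.123121
Perimeter = 36.1231

36.1231


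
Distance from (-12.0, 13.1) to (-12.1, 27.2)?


dx=-0.1, dy=14.1
d^2 = (-0.1)^2 + 14.1^2 = 198.82
d = sqrt(198.82) = 14.1004

14.1004


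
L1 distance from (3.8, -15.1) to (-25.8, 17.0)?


|3.8-(-25.8)| + |(-15.1)-17| = 29.6 + 32.1 = 61.7

61.7


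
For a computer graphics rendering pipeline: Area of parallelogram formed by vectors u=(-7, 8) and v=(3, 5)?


|u x v| = |(-7)*5 - 8*3|
= |(-35) - 24| = 59

59


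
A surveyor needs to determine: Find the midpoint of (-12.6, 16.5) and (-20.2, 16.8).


M = (((-12.6)+(-20.2))/2, (16.5+16.8)/2)
= (-16.4, 16.65)

(-16.4, 16.65)


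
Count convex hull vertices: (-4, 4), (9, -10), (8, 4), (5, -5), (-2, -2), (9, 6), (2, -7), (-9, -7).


Convex hull vertices (CCW): (-9, -7), (9, -10), (9, 6), (-4, 4)
Count = 4

4


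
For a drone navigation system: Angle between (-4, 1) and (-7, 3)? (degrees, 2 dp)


u.v = 31, |u| = sqrt(17) = 4.1231, |v| = sqrt(58) = 7.6158
cos(theta) = u.v/(|u||v|) = 31/sqrt(986) = 0.987241
theta = acos(0.987241) = 9.16 degrees

9.16 degrees


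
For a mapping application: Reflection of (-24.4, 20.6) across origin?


Reflection over origin: (x,y) -> (-x,-y)
(-24.4, 20.6) -> (24.4, -20.6)

(24.4, -20.6)


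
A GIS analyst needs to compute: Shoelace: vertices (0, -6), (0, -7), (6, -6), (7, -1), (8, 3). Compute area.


Shoelace sum: (0*(-7) - 0*(-6)) + (0*(-6) - 6*(-7)) + (6*(-1) - 7*(-6)) + (7*3 - 8*(-1)) + (8*(-6) - 0*3)
= 59
Area = |59|/2 = 29.5

29.5


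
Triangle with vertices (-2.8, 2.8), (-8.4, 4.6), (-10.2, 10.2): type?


Side lengths squared: AB^2=34.6, BC^2=34.6, CA^2=109.52
Sorted: [34.6, 34.6, 109.52]
By sides: Isosceles, By angles: Obtuse

Isosceles, Obtuse


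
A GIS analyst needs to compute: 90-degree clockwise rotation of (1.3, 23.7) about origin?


90° CW: (x,y) -> (y, -x)
(1.3,23.7) -> (23.7, -1.3)

(23.7, -1.3)


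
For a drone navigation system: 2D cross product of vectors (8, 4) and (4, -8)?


u x v = u_x*v_y - u_y*v_x = 8*(-8) - 4*4
= (-64) - 16 = -80

-80


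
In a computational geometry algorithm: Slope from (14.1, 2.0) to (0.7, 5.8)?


slope = (y2-y1)/(x2-x1) = (5.8-2)/(0.7-14.1) = 3.8/(-13.4) = -0.2836

-0.2836


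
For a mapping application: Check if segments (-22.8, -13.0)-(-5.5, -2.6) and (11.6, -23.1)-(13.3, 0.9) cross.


Cross products: d1=842.77, d2=445.25, d3=-532.49, d4=-134.97
d1*d2 < 0 and d3*d4 < 0? no

No, they don't intersect


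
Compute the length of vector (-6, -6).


|u| = sqrt((-6)^2 + (-6)^2) = sqrt(72) = 8.4853

8.4853


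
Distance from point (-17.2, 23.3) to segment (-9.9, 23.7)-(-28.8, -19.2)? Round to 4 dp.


Project P onto AB: t = 0.0706 (clamped to [0,1])
Closest point on segment: (-11.2342, 20.6717)
Distance: 6.5192

6.5192


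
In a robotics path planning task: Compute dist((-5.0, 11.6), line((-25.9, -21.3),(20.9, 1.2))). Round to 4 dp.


|cross product| = 1069.47
|line direction| = sqrt(2696.49) = 51.9277
Distance = 1069.47/sqrt(2696.49) = 20.5954

20.5954


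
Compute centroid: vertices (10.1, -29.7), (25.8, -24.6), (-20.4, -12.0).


Centroid = ((x_A+x_B+x_C)/3, (y_A+y_B+y_C)/3)
= ((10.1+25.8+(-20.4))/3, ((-29.7)+(-24.6)+(-12))/3)
= (5.1667, -22.1)

(5.1667, -22.1)


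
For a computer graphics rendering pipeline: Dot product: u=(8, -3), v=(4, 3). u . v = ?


u . v = u_x*v_x + u_y*v_y = 8*4 + (-3)*3
= 32 + (-9) = 23

23


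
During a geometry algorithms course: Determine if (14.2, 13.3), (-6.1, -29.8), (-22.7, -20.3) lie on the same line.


Cross product: ((-6.1)-14.2)*((-20.3)-13.3) - ((-29.8)-13.3)*((-22.7)-14.2)
= -908.31

No, not collinear


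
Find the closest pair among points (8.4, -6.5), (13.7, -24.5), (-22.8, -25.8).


d(P0,P1) = 18.7641, d(P0,P2) = 36.6869, d(P1,P2) = 36.5231
Closest: P0 and P1

Closest pair: (8.4, -6.5) and (13.7, -24.5), distance = 18.7641


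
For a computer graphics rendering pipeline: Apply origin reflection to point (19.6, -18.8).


Reflection over origin: (x,y) -> (-x,-y)
(19.6, -18.8) -> (-19.6, 18.8)

(-19.6, 18.8)


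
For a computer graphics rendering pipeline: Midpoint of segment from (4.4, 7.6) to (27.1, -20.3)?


M = ((4.4+27.1)/2, (7.6+(-20.3))/2)
= (15.75, -6.35)

(15.75, -6.35)


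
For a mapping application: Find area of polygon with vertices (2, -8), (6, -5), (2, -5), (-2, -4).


Shoelace sum: (2*(-5) - 6*(-8)) + (6*(-5) - 2*(-5)) + (2*(-4) - (-2)*(-5)) + ((-2)*(-8) - 2*(-4))
= 24
Area = |24|/2 = 12

12


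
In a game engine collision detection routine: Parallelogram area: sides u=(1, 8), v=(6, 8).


|u x v| = |1*8 - 8*6|
= |8 - 48| = 40

40


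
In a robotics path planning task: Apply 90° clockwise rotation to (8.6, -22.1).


90° CW: (x,y) -> (y, -x)
(8.6,-22.1) -> (-22.1, -8.6)

(-22.1, -8.6)


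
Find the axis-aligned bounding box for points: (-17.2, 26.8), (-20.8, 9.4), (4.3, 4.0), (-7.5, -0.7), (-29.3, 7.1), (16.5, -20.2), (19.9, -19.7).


x range: [-29.3, 19.9]
y range: [-20.2, 26.8]
Bounding box: (-29.3,-20.2) to (19.9,26.8)

(-29.3,-20.2) to (19.9,26.8)


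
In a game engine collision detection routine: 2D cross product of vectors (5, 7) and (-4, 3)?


u x v = u_x*v_y - u_y*v_x = 5*3 - 7*(-4)
= 15 - (-28) = 43

43


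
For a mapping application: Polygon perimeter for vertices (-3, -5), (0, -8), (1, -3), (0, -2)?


Sides: (-3, -5)->(0, -8): sqrt(18) = 4.242641, (0, -8)->(1, -3): sqrt(26) = 5.09902, (1, -3)->(0, -2): sqrt(2) = 1.414214, (0, -2)->(-3, -5): sqrt(18) = 4.242641
Sum = 14.998516
Perimeter = 14.9985

14.9985


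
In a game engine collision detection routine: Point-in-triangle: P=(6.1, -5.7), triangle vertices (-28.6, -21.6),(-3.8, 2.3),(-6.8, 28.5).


Cross products: AB x AP = -435.01, BC x BP = -235.38, CA x CP = 1391.85
All same sign? no

No, outside


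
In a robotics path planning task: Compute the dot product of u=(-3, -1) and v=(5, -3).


u . v = u_x*v_x + u_y*v_y = (-3)*5 + (-1)*(-3)
= (-15) + 3 = -12

-12


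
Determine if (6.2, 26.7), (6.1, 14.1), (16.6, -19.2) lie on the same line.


Cross product: (6.1-6.2)*((-19.2)-26.7) - (14.1-26.7)*(16.6-6.2)
= 135.63

No, not collinear


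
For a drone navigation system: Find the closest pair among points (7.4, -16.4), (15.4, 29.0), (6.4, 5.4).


d(P0,P1) = 46.0995, d(P0,P2) = 21.8229, d(P1,P2) = 25.2579
Closest: P0 and P2

Closest pair: (7.4, -16.4) and (6.4, 5.4), distance = 21.8229


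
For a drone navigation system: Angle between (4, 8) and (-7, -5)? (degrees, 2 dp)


u.v = -68, |u| = sqrt(80) = 8.9443, |v| = sqrt(74) = 8.6023
cos(theta) = u.v/(|u||v|) = -68/sqrt(5920) = -0.883788
theta = acos(-0.883788) = 152.1 degrees

152.1 degrees


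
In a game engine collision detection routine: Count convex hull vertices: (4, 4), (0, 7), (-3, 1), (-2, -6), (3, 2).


Convex hull vertices (CCW): (-3, 1), (-2, -6), (3, 2), (4, 4), (0, 7)
Count = 5

5


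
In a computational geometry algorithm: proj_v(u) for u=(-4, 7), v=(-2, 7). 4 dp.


u.v = 57, |v| = sqrt(53) = 7.2801
Scalar projection = u.v / |v| = 57 / sqrt(53) = 7.8296

7.8296


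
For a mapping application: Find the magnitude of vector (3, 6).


|u| = sqrt(3^2 + 6^2) = sqrt(45) = 6.7082

6.7082


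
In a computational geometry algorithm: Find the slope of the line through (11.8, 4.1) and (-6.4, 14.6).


slope = (y2-y1)/(x2-x1) = (14.6-4.1)/((-6.4)-11.8) = 10.5/(-18.2) = -0.5769

-0.5769


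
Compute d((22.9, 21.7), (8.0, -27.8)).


dx=-14.9, dy=-49.5
d^2 = (-14.9)^2 + (-49.5)^2 = 2672.26
d = sqrt(2672.26) = 51.6939

51.6939


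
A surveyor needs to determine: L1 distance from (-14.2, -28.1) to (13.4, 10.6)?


|(-14.2)-13.4| + |(-28.1)-10.6| = 27.6 + 38.7 = 66.3

66.3


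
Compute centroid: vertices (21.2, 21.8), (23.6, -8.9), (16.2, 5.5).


Centroid = ((x_A+x_B+x_C)/3, (y_A+y_B+y_C)/3)
= ((21.2+23.6+16.2)/3, (21.8+(-8.9)+5.5)/3)
= (20.3333, 6.1333)

(20.3333, 6.1333)


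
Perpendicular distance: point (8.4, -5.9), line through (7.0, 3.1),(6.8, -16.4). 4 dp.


|cross product| = 29.1
|line direction| = sqrt(380.29) = 19.501
Distance = 29.1/sqrt(380.29) = 1.4922

1.4922


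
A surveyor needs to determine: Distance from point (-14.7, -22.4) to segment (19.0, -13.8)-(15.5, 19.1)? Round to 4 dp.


Project P onto AB: t = 0 (clamped to [0,1])
Closest point on segment: (19, -13.8)
Distance: 34.78

34.78


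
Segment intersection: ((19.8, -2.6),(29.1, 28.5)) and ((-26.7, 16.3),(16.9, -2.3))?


Cross products: d1=40.86, d2=1569.8, d3=1621.92, d4=92.98
d1*d2 < 0 and d3*d4 < 0? no

No, they don't intersect


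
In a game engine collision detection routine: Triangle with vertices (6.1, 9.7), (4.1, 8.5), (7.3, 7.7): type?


Side lengths squared: AB^2=5.44, BC^2=10.88, CA^2=5.44
Sorted: [5.44, 5.44, 10.88]
By sides: Isosceles, By angles: Right

Isosceles, Right


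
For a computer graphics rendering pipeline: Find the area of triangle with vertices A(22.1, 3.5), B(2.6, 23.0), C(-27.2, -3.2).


Area = |x_A(y_B-y_C) + x_B(y_C-y_A) + x_C(y_A-y_B)|/2
= |579.02 + (-17.42) + 530.4|/2
= 1092/2 = 546

546


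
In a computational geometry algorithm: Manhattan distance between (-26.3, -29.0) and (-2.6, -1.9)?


|(-26.3)-(-2.6)| + |(-29)-(-1.9)| = 23.7 + 27.1 = 50.8

50.8


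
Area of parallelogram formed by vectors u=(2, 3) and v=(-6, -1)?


|u x v| = |2*(-1) - 3*(-6)|
= |(-2) - (-18)| = 16

16


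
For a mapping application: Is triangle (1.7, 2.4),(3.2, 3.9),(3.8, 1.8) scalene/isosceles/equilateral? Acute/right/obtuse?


Side lengths squared: AB^2=4.5, BC^2=4.77, CA^2=4.77
Sorted: [4.5, 4.77, 4.77]
By sides: Isosceles, By angles: Acute

Isosceles, Acute


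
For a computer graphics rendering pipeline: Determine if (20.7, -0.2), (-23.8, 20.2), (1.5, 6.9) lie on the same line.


Cross product: ((-23.8)-20.7)*(6.9-(-0.2)) - (20.2-(-0.2))*(1.5-20.7)
= 75.73

No, not collinear


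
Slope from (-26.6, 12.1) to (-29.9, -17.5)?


slope = (y2-y1)/(x2-x1) = ((-17.5)-12.1)/((-29.9)-(-26.6)) = (-29.6)/(-3.3) = 8.9697

8.9697


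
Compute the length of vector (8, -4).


|u| = sqrt(8^2 + (-4)^2) = sqrt(80) = 8.9443

8.9443


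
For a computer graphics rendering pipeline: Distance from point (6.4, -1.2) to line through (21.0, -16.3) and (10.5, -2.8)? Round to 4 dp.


|cross product| = 38.55
|line direction| = sqrt(292.5) = 17.1026
Distance = 38.55/sqrt(292.5) = 2.254

2.254


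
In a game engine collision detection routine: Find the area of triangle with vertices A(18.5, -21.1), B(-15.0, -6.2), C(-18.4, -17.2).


Area = |x_A(y_B-y_C) + x_B(y_C-y_A) + x_C(y_A-y_B)|/2
= |203.5 + (-58.5) + 274.16|/2
= 419.16/2 = 209.58

209.58


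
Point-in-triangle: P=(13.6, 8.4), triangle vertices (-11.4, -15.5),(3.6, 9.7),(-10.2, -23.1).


Cross products: AB x AP = -271.5, BC x BP = 345.94, CA x CP = -218.68
All same sign? no

No, outside


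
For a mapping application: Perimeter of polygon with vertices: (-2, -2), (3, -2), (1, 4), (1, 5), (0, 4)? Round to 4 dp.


Sides: (-2, -2)->(3, -2): sqrt(25) = 5, (3, -2)->(1, 4): sqrt(40) = 6.324555, (1, 4)->(1, 5): sqrt(1) = 1, (1, 5)->(0, 4): sqrt(2) = 1.414214, (0, 4)->(-2, -2): sqrt(40) = 6.324555
Sum = 20.063324
Perimeter = 20.0633

20.0633


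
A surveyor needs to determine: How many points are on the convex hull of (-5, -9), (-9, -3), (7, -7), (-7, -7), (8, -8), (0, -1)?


Convex hull vertices (CCW): (-9, -3), (-7, -7), (-5, -9), (8, -8), (7, -7), (0, -1)
Count = 6

6


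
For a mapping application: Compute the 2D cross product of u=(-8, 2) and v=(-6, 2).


u x v = u_x*v_y - u_y*v_x = (-8)*2 - 2*(-6)
= (-16) - (-12) = -4

-4


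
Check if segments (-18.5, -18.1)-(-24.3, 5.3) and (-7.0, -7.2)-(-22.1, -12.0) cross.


Cross products: d1=109.39, d2=-271.79, d3=-332.32, d4=48.86
d1*d2 < 0 and d3*d4 < 0? yes

Yes, they intersect


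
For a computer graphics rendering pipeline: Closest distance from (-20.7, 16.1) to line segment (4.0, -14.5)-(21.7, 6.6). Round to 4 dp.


Project P onto AB: t = 0.2748 (clamped to [0,1])
Closest point on segment: (8.8648, -8.7008)
Distance: 38.5895

38.5895


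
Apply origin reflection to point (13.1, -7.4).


Reflection over origin: (x,y) -> (-x,-y)
(13.1, -7.4) -> (-13.1, 7.4)

(-13.1, 7.4)


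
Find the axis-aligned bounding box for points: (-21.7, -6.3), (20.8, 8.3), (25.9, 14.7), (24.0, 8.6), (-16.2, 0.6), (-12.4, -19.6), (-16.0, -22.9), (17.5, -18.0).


x range: [-21.7, 25.9]
y range: [-22.9, 14.7]
Bounding box: (-21.7,-22.9) to (25.9,14.7)

(-21.7,-22.9) to (25.9,14.7)


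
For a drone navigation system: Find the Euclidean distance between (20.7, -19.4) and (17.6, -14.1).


dx=-3.1, dy=5.3
d^2 = (-3.1)^2 + 5.3^2 = 37.7
d = sqrt(37.7) = 6.14

6.14


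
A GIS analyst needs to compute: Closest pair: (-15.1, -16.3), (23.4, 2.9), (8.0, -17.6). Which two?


d(P0,P1) = 43.022, d(P0,P2) = 23.1366, d(P1,P2) = 25.64
Closest: P0 and P2

Closest pair: (-15.1, -16.3) and (8.0, -17.6), distance = 23.1366


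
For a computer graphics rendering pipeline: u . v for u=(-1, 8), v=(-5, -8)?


u . v = u_x*v_x + u_y*v_y = (-1)*(-5) + 8*(-8)
= 5 + (-64) = -59

-59


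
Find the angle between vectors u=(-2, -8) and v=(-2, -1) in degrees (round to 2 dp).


u.v = 12, |u| = sqrt(68) = 8.2462, |v| = sqrt(5) = 2.2361
cos(theta) = u.v/(|u||v|) = 12/sqrt(340) = 0.650791
theta = acos(0.650791) = 49.4 degrees

49.4 degrees


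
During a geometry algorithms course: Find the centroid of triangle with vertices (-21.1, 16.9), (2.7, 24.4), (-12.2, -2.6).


Centroid = ((x_A+x_B+x_C)/3, (y_A+y_B+y_C)/3)
= (((-21.1)+2.7+(-12.2))/3, (16.9+24.4+(-2.6))/3)
= (-10.2, 12.9)

(-10.2, 12.9)


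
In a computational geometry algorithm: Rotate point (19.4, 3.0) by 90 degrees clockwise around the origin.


90° CW: (x,y) -> (y, -x)
(19.4,3) -> (3, -19.4)

(3, -19.4)


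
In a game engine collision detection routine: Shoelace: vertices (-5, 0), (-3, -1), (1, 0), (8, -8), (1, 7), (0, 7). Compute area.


Shoelace sum: ((-5)*(-1) - (-3)*0) + ((-3)*0 - 1*(-1)) + (1*(-8) - 8*0) + (8*7 - 1*(-8)) + (1*7 - 0*7) + (0*0 - (-5)*7)
= 104
Area = |104|/2 = 52

52


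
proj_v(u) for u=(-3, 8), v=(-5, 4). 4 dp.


u.v = 47, |v| = sqrt(41) = 6.4031
Scalar projection = u.v / |v| = 47 / sqrt(41) = 7.3402

7.3402


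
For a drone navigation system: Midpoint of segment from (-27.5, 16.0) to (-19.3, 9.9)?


M = (((-27.5)+(-19.3))/2, (16+9.9)/2)
= (-23.4, 12.95)

(-23.4, 12.95)


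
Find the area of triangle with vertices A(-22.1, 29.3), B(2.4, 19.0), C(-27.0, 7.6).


Area = |x_A(y_B-y_C) + x_B(y_C-y_A) + x_C(y_A-y_B)|/2
= |(-251.94) + (-52.08) + (-278.1)|/2
= 582.12/2 = 291.06

291.06


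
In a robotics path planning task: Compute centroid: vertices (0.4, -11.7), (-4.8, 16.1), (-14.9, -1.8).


Centroid = ((x_A+x_B+x_C)/3, (y_A+y_B+y_C)/3)
= ((0.4+(-4.8)+(-14.9))/3, ((-11.7)+16.1+(-1.8))/3)
= (-6.4333, 0.8667)

(-6.4333, 0.8667)


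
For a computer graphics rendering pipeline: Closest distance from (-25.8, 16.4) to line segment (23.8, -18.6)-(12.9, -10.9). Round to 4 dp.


Project P onto AB: t = 1 (clamped to [0,1])
Closest point on segment: (12.9, -10.9)
Distance: 47.3601

47.3601


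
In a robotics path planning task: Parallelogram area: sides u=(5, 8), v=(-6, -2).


|u x v| = |5*(-2) - 8*(-6)|
= |(-10) - (-48)| = 38

38


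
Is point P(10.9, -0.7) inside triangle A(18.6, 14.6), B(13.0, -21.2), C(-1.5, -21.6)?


Cross products: AB x AP = -189.98, BC x BP = -298.09, CA x CP = -28.79
All same sign? yes

Yes, inside


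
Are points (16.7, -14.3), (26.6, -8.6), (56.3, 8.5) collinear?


Cross product: (26.6-16.7)*(8.5-(-14.3)) - ((-8.6)-(-14.3))*(56.3-16.7)
= 0

Yes, collinear


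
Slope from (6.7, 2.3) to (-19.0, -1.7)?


slope = (y2-y1)/(x2-x1) = ((-1.7)-2.3)/((-19)-6.7) = (-4)/(-25.7) = 0.1556

0.1556


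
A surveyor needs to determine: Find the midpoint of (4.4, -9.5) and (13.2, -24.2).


M = ((4.4+13.2)/2, ((-9.5)+(-24.2))/2)
= (8.8, -16.85)

(8.8, -16.85)


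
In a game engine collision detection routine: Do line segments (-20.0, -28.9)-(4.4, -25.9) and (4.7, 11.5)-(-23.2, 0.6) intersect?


Cross products: d1=857.93, d2=1040.19, d3=911.66, d4=729.4
d1*d2 < 0 and d3*d4 < 0? no

No, they don't intersect
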